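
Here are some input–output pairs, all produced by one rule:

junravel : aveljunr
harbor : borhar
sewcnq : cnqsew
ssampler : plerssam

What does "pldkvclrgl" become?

Rule — swap the front and back halves of the string.
On "pldkvclrgl" that produces "clrglpldkv".

clrglpldkv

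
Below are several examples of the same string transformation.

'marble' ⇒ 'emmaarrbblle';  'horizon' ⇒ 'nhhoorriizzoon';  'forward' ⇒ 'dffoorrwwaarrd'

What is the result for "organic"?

coorrggaanniic

The rule is to double every character, then move the last character to the front.
Working it through for "organic": intermediate "oorrggaanniicc", final "coorrggaanniic".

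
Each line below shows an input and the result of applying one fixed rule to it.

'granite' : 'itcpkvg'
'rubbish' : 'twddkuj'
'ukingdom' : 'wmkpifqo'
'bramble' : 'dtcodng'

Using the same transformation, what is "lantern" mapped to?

ncpvgtp

What's happening: shift every letter 2 places forward in the alphabet (wrapping around).
So "lantern" becomes "ncpvgtp".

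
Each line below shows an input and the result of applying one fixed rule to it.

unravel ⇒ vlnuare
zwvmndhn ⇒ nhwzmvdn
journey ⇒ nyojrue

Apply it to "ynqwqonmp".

npnywqoqm

The rule is to swap each adjacent pair of characters (1↔2, 3↔4, ...), then move the last 2 characters to the front (rotate right by 2).
Doing the same to "ynqwqonmp": "npnywqoqm".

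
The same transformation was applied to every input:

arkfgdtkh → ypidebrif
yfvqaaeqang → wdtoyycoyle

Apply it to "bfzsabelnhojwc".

zdxqyzcjlfmhua

The transformation: shift every letter 2 places backward in the alphabet (wrapping around).
For "bfzsabelnhojwc" the result is "zdxqyzcjlfmhua".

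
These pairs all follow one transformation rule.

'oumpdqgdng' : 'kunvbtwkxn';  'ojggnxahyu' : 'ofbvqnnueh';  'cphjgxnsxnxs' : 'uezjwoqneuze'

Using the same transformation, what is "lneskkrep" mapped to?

In each case the input is transformed by: shift every letter 7 places forward in the alphabet (wrapping around), then move the last 3 characters to the front (rotate right by 3).
For "lneskkrep", step one produces "sulzrrylw"; step two turns that into "ylwsulzrr".

ylwsulzrr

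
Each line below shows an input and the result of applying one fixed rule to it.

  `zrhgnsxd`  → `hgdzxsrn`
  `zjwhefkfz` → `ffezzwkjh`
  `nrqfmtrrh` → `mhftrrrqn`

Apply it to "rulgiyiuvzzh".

The pattern: sort the characters into reverse alphabetical order, then move the last 3 characters to the front (rotate right by 3).
Starting from "rulgiyiuvzzh": after the first operation, "zzyvuurliihg"; after the second, "ihgzzyvuurli".

ihgzzyvuurli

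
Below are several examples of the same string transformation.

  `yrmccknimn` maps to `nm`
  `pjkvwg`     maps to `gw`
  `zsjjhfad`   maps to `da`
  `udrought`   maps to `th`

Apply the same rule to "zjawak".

Looking at the pairs, the operation is to swap each adjacent pair of characters (1↔2, 3↔4, ...), then keep only the last 2 characters.
For "zjawak" the result is "ka".

ka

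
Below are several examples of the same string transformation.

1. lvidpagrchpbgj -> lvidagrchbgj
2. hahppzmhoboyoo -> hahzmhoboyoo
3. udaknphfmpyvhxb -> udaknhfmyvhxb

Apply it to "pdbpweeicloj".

Each output is the input with this applied: remove every "p".
Doing the same to "pdbpweeicloj": "dbweeicloj".

dbweeicloj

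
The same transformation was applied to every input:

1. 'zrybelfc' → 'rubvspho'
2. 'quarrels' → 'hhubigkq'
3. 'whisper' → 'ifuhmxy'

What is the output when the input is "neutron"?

jhedduk

Rule — shift every letter 10 places backward in the alphabet (wrapping around), then move the first 3 characters to the end (rotate left by 3).
"neutron" → "dukjhed" → "jhedduk".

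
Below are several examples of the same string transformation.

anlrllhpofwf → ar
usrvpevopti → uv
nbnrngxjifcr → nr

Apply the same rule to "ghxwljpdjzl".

Rule — keep one character in every 3, starting at position 1 (positions 1st, 4th, 7th, ...), then delete the last 2 characters.
For "ghxwljpdjzl" the result is "gw".

gw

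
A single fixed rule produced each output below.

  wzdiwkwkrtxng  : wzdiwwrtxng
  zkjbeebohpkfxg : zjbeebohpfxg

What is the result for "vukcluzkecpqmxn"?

What's happening: remove every "k".
For "vukcluzkecpqmxn" the result is "vucluzecpqmxn".

vucluzecpqmxn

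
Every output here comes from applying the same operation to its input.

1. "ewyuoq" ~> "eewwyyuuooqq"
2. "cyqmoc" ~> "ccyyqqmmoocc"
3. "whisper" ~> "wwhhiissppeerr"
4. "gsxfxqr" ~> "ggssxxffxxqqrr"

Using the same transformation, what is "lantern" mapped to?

In each case the input is transformed by: double every character.
"lantern" → "llaanntteerrnn".

llaanntteerrnn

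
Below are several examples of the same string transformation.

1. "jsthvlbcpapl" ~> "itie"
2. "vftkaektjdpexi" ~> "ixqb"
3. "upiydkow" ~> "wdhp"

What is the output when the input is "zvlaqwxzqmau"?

The transformation: shift every letter 7 places backward in the alphabet (wrapping around), then keep only the last 4 characters.
Starting from "zvlaqwxzqmau": after the first operation, "soetjpqsjftn"; after the second, "jftn".

jftn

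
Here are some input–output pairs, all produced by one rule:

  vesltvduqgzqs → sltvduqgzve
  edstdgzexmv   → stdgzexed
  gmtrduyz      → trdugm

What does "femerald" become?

merafe

The pattern: delete the last 2 characters, then move the first 2 characters to the end (rotate left by 2).
On "femerald": the first step gives "femera", and the second then gives "merafe".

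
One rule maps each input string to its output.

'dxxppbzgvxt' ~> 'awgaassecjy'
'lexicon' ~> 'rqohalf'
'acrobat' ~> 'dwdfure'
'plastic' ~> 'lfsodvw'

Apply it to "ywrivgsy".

vbbzulyj

In each case the input is transformed by: shift every letter 3 places forward in the alphabet (wrapping around), then move the last 2 characters to the front (rotate right by 2).
"ywrivgsy" → "vbbzulyj".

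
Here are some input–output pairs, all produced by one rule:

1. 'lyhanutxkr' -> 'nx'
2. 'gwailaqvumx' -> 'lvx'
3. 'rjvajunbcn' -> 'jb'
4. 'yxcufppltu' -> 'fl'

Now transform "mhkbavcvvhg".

Each output is the input with this applied: delete the first 3 characters, then keep one character in every 3, starting at position 2 (positions 2nd, 5th, 8th, ...).
Starting from "mhkbavcvvhg": after the first operation, "bavcvvhg"; after the second, "avg".

avg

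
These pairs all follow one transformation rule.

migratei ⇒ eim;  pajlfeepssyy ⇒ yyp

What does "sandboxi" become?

What's happening: move the first character to the end, then keep only the last 3 characters.
Starting from "sandboxi": after the first operation, "andboxis"; after the second, "xis".
(Check on "migratei": → "igrateim" → "eim" ✓)

xis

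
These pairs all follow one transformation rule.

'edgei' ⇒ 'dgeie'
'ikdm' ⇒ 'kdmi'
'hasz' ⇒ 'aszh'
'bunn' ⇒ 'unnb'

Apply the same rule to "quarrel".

uarrelq

The transformation: move the first character to the end.
So "quarrel" becomes "uarrelq".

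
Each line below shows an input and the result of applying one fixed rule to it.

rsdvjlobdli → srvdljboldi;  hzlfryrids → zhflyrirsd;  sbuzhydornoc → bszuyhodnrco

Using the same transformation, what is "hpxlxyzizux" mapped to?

phlxyxizuzx

Rule — swap each adjacent pair of characters (1↔2, 3↔4, ...).
So "hpxlxyzizux" becomes "phlxyxizuzx".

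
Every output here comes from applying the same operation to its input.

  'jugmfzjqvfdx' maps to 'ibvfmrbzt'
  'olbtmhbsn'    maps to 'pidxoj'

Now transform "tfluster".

The transformation: delete the first 3 characters, then shift every letter 4 places backward in the alphabet (wrapping around).
Working it through for "tfluster": intermediate "uster", final "qopan".

qopan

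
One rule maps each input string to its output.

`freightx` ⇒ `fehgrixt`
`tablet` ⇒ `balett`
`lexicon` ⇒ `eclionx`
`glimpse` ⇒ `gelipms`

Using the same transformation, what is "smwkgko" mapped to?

Rule — sort the characters into alphabetical order, then swap each adjacent pair of characters (1↔2, 3↔4, ...).
On "smwkgko" that produces "kgmksow".
(Check on "lexicon": → "ceilnox" → "eclionx" ✓)

kgmksow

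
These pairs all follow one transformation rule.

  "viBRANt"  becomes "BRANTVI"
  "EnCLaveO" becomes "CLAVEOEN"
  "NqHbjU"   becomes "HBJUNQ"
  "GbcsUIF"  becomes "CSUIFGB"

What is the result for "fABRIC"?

BRICFA

In each case the input is transformed by: move the first 2 characters to the end (rotate left by 2), then convert every letter to uppercase.
For "fABRIC", step one produces "BRICfA"; step two turns that into "BRICFA".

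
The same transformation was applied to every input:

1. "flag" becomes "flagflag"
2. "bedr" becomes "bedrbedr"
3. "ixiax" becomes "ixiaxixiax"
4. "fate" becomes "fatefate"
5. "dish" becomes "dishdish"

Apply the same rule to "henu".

henuhenu

Rule — write the whole string twice.
On "henu" that produces "henuhenu".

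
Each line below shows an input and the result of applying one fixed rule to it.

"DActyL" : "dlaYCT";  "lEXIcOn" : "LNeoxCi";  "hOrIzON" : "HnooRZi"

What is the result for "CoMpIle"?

cEOLmiP

The transformation: take characters alternately from the front and the back (1st, last, 2nd, 2nd-last, ...), then flip the case of every letter.
Working it through for "CoMpIle": intermediate "CeolMIp", final "cEOLmiP".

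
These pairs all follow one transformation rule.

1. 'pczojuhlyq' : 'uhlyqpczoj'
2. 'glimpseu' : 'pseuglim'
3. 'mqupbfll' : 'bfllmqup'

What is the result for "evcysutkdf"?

utkdfevcys

Looking at the pairs, the operation is to swap the front and back halves of the string.
Applying that to "evcysutkdf" gives "utkdfevcys".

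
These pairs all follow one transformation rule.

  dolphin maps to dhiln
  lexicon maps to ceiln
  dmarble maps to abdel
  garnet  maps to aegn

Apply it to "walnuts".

The pattern: sort the characters into alphabetical order, then delete the last 2 characters.
So "walnuts" becomes "alnst".

alnst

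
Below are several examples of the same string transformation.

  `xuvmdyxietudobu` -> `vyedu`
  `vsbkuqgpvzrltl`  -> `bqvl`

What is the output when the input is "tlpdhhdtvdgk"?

The transformation: keep one character in every 3, starting at position 3 (positions 3rd, 6th, 9th, ...).
Applying that to "tlpdhhdtvdgk" gives "phvk".

phvk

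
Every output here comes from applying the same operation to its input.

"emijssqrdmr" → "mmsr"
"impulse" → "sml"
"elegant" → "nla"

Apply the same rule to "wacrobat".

aao

Each output is the input with this applied: move the last 2 characters to the front (rotate right by 2), then keep one character in every 3, starting at position 1 (positions 1st, 4th, 7th, ...).
"wacrobat" → "aao".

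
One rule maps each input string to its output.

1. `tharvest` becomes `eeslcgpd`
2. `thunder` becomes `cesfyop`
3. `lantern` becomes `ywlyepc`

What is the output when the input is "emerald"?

Rule — move the last character to the front, then shift every letter 11 places forward in the alphabet (wrapping around).
So "emerald" becomes "opxpclw".

opxpclw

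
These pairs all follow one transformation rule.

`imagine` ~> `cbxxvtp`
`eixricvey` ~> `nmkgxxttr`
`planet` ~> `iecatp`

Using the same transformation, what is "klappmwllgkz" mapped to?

What's happening: sort the characters into reverse alphabetical order, then shift every letter 11 places backward in the alphabet (wrapping around).
Applying both steps to "klappmwllgkz": "zwppmlllkkga", then "oleebaaazzvp".

oleebaaazzvp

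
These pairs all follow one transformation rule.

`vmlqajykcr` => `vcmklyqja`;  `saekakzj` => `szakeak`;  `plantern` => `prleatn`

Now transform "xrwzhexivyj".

xyrvwizxhe

The pattern: delete the last character, then take characters alternately from the front and the back (1st, last, 2nd, 2nd-last, ...).
For "xrwzhexivyj" the result is "xyrvwizxhe".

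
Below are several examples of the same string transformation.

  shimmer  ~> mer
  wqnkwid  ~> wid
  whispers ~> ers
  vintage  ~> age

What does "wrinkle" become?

The rule is to keep only the last 3 characters.
For "wrinkle" the result is "kle".

kle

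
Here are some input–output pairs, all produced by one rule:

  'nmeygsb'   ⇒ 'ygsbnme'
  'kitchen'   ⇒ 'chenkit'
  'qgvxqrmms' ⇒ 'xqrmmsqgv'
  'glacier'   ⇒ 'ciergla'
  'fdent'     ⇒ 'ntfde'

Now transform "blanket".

nketbla

In each case the input is transformed by: move the first 3 characters to the end (rotate left by 3).
Applying that to "blanket" gives "nketbla".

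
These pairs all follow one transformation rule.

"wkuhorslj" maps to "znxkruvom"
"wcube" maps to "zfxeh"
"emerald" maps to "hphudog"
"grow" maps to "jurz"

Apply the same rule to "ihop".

lkrs

The transformation: shift every letter 3 places forward in the alphabet (wrapping around).
Doing the same to "ihop": "lkrs".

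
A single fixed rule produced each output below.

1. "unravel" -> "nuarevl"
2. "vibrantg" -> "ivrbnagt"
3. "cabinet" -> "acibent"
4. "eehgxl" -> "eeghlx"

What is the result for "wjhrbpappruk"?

Each output is the input with this applied: swap each adjacent pair of characters (1↔2, 3↔4, ...).
"wjhrbpappruk" → "jwrhpbparpku".

jwrhpbparpku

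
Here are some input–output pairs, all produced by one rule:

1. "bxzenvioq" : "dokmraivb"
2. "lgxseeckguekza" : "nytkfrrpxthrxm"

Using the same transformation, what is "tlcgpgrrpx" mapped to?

kgyptcteec

The pattern: move the last character to the front, then shift every letter 13 places forward in the alphabet (wrapping around) — i.e. ROT13.
On "tlcgpgrrpx": the first step gives "xtlcgpgrrp", and the second then gives "kgyptcteec".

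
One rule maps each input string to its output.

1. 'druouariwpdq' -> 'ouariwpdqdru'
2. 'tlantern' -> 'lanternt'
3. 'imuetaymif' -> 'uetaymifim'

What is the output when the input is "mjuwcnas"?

juwcnasm

The pattern: move the last 3 characters to the front (rotate right by 3), then swap the front and back halves of the string.
"mjuwcnas" → "juwcnasm".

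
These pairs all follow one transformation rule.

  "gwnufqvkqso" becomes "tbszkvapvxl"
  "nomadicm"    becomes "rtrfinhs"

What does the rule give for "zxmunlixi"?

ncrzsqnce

Rule — swap the first and last characters, then shift every letter 5 places forward in the alphabet (wrapping around).
"zxmunlixi" → "ncrzsqnce".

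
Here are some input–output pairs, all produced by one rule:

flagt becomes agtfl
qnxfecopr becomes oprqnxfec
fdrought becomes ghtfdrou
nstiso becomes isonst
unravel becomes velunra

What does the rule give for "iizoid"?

oidiiz

Each output is the input with this applied: move the last 3 characters to the front (rotate right by 3).
Applying that to "iizoid" gives "oidiiz".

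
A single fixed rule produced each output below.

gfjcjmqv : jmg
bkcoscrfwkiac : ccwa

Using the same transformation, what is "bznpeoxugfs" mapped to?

nogb

Looking at the pairs, the operation is to move the first character to the end, then keep one character in every 3, starting at position 2 (positions 2nd, 5th, 8th, ...).
On "bznpeoxugfs" that produces "nogb".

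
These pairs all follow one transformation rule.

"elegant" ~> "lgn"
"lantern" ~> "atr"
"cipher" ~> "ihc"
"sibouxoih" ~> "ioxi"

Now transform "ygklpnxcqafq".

Looking at the pairs, the operation is to swap the first and last characters, then keep every other character starting from the second (positions 2nd, 4th, 6th, ...).
Applying both steps to "ygklpnxcqafq": "qgklpnxcqafy", then "glncay".

glncay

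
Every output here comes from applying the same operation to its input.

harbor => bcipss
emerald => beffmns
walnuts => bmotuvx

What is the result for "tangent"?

bfhoouu

Looking at the pairs, the operation is to sort the characters into alphabetical order, then shift every letter 1 place forward in the alphabet (wrapping around).
Starting from "tangent": after the first operation, "aegnntt"; after the second, "bfhoouu".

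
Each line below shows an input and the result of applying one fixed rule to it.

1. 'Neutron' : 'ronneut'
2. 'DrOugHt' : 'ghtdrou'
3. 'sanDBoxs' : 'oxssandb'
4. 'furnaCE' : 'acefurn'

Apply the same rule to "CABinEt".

Rule — move the last 3 characters to the front (rotate right by 3), then convert every letter to lowercase.
For "CABinEt", step one produces "nEtCABi"; step two turns that into "netcabi".
(Check on "furnaCE": → "aCEfurn" → "acefurn" ✓)

netcabi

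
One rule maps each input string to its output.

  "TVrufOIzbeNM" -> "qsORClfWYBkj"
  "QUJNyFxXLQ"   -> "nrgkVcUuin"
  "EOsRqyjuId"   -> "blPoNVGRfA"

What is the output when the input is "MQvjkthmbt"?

jnSGHQEJYQ

The pattern: flip the case of every letter, then shift every letter 3 places backward in the alphabet (wrapping around).
For "MQvjkthmbt", step one produces "mqVJKTHMBT"; step two turns that into "jnSGHQEJYQ".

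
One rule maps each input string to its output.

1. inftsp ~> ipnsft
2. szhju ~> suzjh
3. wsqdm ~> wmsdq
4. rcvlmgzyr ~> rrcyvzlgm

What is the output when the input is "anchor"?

Each output is the input with this applied: take characters alternately from the front and the back (1st, last, 2nd, 2nd-last, ...).
Doing the same to "anchor": "arnoch".

arnoch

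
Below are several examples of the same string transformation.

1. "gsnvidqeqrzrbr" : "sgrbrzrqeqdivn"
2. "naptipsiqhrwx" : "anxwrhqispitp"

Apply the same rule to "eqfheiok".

The pattern: reverse the string, then move the last 2 characters to the front (rotate right by 2).
For "eqfheiok" the result is "qekoiehf".

qekoiehf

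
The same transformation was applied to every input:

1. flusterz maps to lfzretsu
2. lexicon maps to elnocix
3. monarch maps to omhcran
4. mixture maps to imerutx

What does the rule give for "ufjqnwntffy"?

fuyfftnwnqj

Looking at the pairs, the operation is to move the first 2 characters to the end (rotate left by 2), then reverse the string.
"ufjqnwntffy" → "fuyfftnwnqj".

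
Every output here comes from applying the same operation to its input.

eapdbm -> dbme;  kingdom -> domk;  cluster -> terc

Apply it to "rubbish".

In each case the input is transformed by: move the last 3 characters to the front (rotate right by 3), then keep only the first 4 characters.
"rubbish" → "ishrubb" → "ishr".

ishr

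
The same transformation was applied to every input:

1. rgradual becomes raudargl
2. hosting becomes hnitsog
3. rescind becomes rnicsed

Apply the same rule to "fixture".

frutxie

The pattern: swap the first and last characters, then reverse the string.
Applying both steps to "fixture": "eixturf", then "frutxie".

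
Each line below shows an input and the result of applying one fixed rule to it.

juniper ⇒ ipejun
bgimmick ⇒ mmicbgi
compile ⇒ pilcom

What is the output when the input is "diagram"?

gradia

What's happening: delete the last character, then move the first 3 characters to the end (rotate left by 3).
Starting from "diagram": after the first operation, "diagra"; after the second, "gradia".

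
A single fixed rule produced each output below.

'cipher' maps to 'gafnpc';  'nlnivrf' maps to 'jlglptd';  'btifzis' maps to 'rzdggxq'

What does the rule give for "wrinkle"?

pulgjic

Rule — shift every letter 2 places backward in the alphabet (wrapping around), then swap each adjacent pair of characters (1↔2, 3↔4, ...).
On "wrinkle": the first step gives "upglijc", and the second then gives "pulgjic".
(Check on "nlnivrf": → "ljlgtpd" → "jlglptd" ✓)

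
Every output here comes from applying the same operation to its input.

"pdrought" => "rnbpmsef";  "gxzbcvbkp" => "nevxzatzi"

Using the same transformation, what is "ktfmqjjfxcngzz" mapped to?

xirdkohhdvalex

Rule — shift every letter 2 places backward in the alphabet (wrapping around), then move the last character to the front.
Applying that to "ktfmqjjfxcngzz" gives "xirdkohhdvalex".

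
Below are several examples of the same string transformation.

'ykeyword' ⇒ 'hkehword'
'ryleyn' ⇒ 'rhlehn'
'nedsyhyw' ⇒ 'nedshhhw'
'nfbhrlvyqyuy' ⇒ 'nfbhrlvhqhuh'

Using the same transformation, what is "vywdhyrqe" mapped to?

In each case the input is transformed by: replace every "y" with "h".
"vywdhyrqe" → "vhwdhhrqe".

vhwdhhrqe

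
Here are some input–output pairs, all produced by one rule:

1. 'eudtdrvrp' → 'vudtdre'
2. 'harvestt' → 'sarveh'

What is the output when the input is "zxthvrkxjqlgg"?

lxthvrkxjqz

Looking at the pairs, the operation is to delete the last 2 characters, then swap the first and last characters.
For "zxthvrkxjqlgg", step one produces "zxthvrkxjql"; step two turns that into "lxthvrkxjqz".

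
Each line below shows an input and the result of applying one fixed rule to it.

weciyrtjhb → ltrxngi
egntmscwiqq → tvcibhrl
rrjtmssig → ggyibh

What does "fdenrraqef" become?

ustcggp

The rule is to delete the last 3 characters, then shift every letter 11 places backward in the alphabet (wrapping around).
Applying both steps to "fdenrraqef": "fdenrra", then "ustcggp".
(Check on "egntmscwiqq": → "egntmscw" → "tvcibhrl" ✓)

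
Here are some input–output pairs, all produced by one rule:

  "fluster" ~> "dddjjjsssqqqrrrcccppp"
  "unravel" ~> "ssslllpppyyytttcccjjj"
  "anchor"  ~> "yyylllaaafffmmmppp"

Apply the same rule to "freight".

The transformation: repeat every character 3 times, then shift every letter 2 places backward in the alphabet (wrapping around).
On "freight": the first step gives "fffrrreeeiiiggghhhttt", and the second then gives "dddpppcccgggeeefffrrr".

dddpppcccgggeeefffrrr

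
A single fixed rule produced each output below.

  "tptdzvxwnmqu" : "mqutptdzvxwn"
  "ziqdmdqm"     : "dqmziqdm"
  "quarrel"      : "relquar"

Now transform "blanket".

The rule is to move the last 3 characters to the front (rotate right by 3).
Applying that to "blanket" gives "ketblan".

ketblan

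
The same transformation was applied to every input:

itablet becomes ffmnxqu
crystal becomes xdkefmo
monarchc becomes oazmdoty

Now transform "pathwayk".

In each case the input is transformed by: shift every letter 12 places forward in the alphabet (wrapping around), then swap the first and last characters.
On "pathwayk" that produces "wmftimkb".

wmftimkb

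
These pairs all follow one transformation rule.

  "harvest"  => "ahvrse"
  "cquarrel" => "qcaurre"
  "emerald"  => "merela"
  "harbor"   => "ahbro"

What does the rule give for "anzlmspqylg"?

Each output is the input with this applied: delete the last character, then swap each adjacent pair of characters (1↔2, 3↔4, ...).
Applying both steps to "anzlmspqylg": "anzlmspqyl", then "nalzsmqply".
(Check on "cquarrel": → "cquarre" → "qcaurre" ✓)

nalzsmqply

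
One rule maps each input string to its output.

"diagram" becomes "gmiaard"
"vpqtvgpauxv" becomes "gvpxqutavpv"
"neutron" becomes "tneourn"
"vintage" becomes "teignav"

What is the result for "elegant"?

gtlneae

Rule — take characters alternately from the front and the back (1st, last, 2nd, 2nd-last, ...), then swap the first and last characters.
For "elegant", step one produces "etlneag"; step two turns that into "gtlneae".
(Check on "neutron": → "nneourt" → "tneourn" ✓)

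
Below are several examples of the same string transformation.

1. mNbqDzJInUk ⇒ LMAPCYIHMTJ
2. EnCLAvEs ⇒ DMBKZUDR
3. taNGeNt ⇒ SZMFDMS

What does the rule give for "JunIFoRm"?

The rule is to shift every letter 1 place backward in the alphabet (wrapping around), then convert every letter to uppercase.
Applying both steps to "JunIFoRm": "ItmHEnQl", then "ITMHENQL".
(Check on "taNGeNt": → "szMFdMs" → "SZMFDMS" ✓)

ITMHENQL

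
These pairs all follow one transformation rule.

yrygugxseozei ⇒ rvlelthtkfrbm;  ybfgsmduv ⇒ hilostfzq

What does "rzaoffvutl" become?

The rule is to shift every letter 13 places forward in the alphabet (wrapping around) — i.e. ROT13, then move the last 2 characters to the front (rotate right by 2).
Applying that to "rzaoffvutl" gives "gyemnbssih".

gyemnbssih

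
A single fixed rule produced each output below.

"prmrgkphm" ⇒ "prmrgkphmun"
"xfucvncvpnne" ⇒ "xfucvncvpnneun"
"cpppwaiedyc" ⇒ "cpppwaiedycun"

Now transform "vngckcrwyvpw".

In each case the input is transformed by: append "un".
So "vngckcrwyvpw" becomes "vngckcrwyvpwun".

vngckcrwyvpwun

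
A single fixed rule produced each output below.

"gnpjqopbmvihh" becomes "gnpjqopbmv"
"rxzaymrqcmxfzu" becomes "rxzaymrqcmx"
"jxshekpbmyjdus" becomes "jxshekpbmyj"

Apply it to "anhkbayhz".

What's happening: delete the last 3 characters.
Applying that to "anhkbayhz" gives "anhkba".

anhkba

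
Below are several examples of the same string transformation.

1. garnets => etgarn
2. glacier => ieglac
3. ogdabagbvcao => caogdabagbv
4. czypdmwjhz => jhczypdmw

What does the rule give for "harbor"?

bohar

The transformation: delete the last character, then move the last 2 characters to the front (rotate right by 2).
Working it through for "harbor": intermediate "harbo", final "bohar".
(Check on "czypdmwjhz": → "czypdmwjh" → "jhczypdmw" ✓)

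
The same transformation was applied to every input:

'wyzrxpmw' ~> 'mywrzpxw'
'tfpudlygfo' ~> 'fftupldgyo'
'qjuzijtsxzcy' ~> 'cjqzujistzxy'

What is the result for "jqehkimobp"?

The pattern: swap each adjacent pair of characters (1↔2, 3↔4, ...), then move the last character to the front.
Working it through for "jqehkimobp": intermediate "qjheikompb", final "bqjheikomp".

bqjheikomp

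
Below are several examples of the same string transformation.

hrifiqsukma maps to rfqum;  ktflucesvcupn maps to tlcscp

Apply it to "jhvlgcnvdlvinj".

hlcvlij

What's happening: keep every other character starting from the second (positions 2nd, 4th, 6th, ...).
On "jhvlgcnvdlvinj" that produces "hlcvlij".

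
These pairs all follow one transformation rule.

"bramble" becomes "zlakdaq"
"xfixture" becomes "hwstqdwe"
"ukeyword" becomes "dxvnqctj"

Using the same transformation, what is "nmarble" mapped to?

zqakdml

The rule is to move the first 2 characters to the end (rotate left by 2), then shift every letter 1 place backward in the alphabet (wrapping around).
Starting from "nmarble": after the first operation, "arblenm"; after the second, "zqakdml".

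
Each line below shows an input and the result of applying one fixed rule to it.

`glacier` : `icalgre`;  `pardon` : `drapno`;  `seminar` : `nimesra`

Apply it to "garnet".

In each case the input is transformed by: reverse the string, then move the first 2 characters to the end (rotate left by 2).
"garnet" → "tenrag" → "nragte".

nragte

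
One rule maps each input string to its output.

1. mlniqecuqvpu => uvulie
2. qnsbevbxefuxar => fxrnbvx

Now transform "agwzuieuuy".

iuygz

The transformation: keep every other character starting from the second (positions 2nd, 4th, 6th, ...), then move the last 3 characters to the front (rotate right by 3).
Starting from "agwzuieuuy": after the first operation, "gziuy"; after the second, "iuygz".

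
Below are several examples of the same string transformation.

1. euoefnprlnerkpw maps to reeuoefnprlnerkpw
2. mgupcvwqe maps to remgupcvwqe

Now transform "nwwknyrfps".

renwwknyrfps

Rule — prepend "re".
"nwwknyrfps" → "renwwknyrfps".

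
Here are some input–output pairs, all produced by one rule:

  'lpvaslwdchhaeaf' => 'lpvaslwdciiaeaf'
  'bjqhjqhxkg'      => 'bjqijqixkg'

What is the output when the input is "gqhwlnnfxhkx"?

What's happening: replace every "h" with "i".
Doing the same to "gqhwlnnfxhkx": "gqiwlnnfxikx".

gqiwlnnfxikx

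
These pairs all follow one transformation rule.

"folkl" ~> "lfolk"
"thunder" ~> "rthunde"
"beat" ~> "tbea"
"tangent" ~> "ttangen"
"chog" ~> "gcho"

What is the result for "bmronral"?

lbmronra

Looking at the pairs, the operation is to move the last character to the front.
Applying that to "bmronral" gives "lbmronra".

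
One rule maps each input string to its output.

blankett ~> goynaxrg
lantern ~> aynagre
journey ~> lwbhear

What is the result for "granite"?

In each case the input is transformed by: shift every letter 13 places forward in the alphabet (wrapping around) — i.e. ROT13, then move the last character to the front.
"granite" → "tenavgr" → "rtenavg".

rtenavg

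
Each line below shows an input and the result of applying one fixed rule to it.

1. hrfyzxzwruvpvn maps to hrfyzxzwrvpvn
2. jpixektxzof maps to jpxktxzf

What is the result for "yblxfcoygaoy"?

yblxfcygy

Looking at the pairs, the operation is to remove every vowel.
So "yblxfcoygaoy" becomes "yblxfcygy".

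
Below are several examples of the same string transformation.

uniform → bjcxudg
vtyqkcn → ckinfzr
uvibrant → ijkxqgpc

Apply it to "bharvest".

The transformation: shift every letter 11 places backward in the alphabet (wrapping around), then move the last character to the front.
Applying both steps to "bharvest": "qwpgkthi", then "iqwpgkth".
(Check on "uvibrant": → "jkxqgpci" → "ijkxqgpc" ✓)

iqwpgkth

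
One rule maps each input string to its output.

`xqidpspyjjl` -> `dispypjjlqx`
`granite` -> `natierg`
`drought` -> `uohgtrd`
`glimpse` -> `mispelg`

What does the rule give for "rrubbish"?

buibhsrr

In each case the input is transformed by: swap each adjacent pair of characters (1↔2, 3↔4, ...), then move the first 2 characters to the end (rotate left by 2).
Applying both steps to "rrubbish": "rrbuibhs", then "buibhsrr".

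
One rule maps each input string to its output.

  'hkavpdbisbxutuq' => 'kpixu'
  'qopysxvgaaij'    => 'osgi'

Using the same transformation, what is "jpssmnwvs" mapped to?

Rule — keep one character in every 3, starting at position 2 (positions 2nd, 5th, 8th, ...).
Applying that to "jpssmnwvs" gives "pmv".

pmv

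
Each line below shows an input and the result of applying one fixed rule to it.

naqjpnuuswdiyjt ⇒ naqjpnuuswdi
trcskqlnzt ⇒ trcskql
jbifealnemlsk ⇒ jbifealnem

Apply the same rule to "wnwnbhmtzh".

Looking at the pairs, the operation is to delete the last 3 characters.
For "wnwnbhmtzh" the result is "wnwnbhm".

wnwnbhm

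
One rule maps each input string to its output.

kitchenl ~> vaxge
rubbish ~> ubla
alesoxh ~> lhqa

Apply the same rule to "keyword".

phkw

The transformation: shift every letter 7 places backward in the alphabet (wrapping around), then delete the first 3 characters.
Starting from "keyword": after the first operation, "dxrphkw"; after the second, "phkw".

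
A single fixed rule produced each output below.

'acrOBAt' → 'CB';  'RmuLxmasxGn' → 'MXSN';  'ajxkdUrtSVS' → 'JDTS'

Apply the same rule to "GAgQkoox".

The transformation: keep one character in every 3, starting at position 2 (positions 2nd, 5th, 8th, ...), then convert every letter to uppercase.
Working it through for "GAgQkoox": intermediate "Akx", final "AKX".

AKX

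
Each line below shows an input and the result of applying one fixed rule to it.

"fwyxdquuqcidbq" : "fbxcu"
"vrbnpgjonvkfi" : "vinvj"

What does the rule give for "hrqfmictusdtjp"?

hjfsc

What's happening: keep one character in every 3, starting at position 1 (positions 1st, 4th, 7th, ...), then take characters alternately from the front and the back (1st, last, 2nd, 2nd-last, ...).
On "hrqfmictusdtjp": the first step gives "hfcsj", and the second then gives "hjfsc".
(Check on "vrbnpgjonvkfi": → "vnjvi" → "vinvj" ✓)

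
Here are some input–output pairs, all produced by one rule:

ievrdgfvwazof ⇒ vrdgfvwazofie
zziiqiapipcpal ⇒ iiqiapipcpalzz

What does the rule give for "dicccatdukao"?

The rule is to move the first 2 characters to the end (rotate left by 2).
Doing the same to "dicccatdukao": "cccatdukaodi".

cccatdukaodi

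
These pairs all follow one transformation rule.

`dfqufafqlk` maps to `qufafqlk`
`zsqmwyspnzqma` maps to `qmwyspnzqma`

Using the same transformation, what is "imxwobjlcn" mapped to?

What's happening: delete the first 2 characters.
On "imxwobjlcn" that produces "xwobjlcn".

xwobjlcn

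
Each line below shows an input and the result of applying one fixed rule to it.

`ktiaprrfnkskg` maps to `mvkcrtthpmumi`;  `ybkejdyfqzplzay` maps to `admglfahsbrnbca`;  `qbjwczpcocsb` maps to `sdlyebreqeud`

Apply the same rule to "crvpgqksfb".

etxrismuhd

The transformation: shift every letter 2 places forward in the alphabet (wrapping around).
For "crvpgqksfb" the result is "etxrismuhd".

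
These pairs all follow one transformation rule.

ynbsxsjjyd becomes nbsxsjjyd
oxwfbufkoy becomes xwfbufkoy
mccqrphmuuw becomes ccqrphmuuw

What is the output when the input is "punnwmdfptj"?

Each output is the input with this applied: delete the first character.
So "punnwmdfptj" becomes "unnwmdfptj".

unnwmdfptj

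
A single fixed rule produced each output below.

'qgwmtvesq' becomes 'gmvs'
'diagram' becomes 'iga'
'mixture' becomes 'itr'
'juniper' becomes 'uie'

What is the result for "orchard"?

The transformation: keep every other character starting from the second (positions 2nd, 4th, 6th, ...).
On "orchard" that produces "rhr".

rhr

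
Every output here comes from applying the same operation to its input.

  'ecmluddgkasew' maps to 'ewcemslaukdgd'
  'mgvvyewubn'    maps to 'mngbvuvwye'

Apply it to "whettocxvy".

In each case the input is transformed by: take characters alternately from the front and the back (1st, last, 2nd, 2nd-last, ...).
Applying that to "whettocxvy" gives "wyhvextcto".

wyhvextcto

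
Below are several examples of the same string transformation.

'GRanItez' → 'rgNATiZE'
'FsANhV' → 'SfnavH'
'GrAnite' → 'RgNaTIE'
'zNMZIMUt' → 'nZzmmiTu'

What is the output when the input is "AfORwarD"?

FaroAWdR

What's happening: flip the case of every letter, then swap each adjacent pair of characters (1↔2, 3↔4, ...).
On "AfORwarD": the first step gives "aForWARd", and the second then gives "FaroAWdR".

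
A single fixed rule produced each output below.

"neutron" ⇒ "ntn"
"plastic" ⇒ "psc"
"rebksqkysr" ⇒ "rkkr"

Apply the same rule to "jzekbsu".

What's happening: keep one character in every 3, starting at position 1 (positions 1st, 4th, 7th, ...).
Doing the same to "jzekbsu": "jku".

jku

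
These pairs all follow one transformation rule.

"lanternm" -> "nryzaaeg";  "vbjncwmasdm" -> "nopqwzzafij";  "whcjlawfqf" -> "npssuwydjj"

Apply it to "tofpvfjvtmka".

nsswxzbcggii

The pattern: sort the characters into alphabetical order, then shift every letter 13 places forward in the alphabet (wrapping around) — i.e. ROT13.
Working it through for "tofpvfjvtmka": intermediate "affjkmopttvv", final "nsswxzbcggii".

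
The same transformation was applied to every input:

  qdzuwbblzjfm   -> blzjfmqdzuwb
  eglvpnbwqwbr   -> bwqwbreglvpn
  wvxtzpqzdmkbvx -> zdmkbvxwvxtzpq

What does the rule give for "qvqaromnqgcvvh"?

The pattern: swap the front and back halves of the string.
Applying that to "qvqaromnqgcvvh" gives "nqgcvvhqvqarom".

nqgcvvhqvqarom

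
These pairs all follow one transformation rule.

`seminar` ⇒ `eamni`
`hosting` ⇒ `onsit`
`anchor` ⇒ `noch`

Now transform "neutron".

eourt

The rule is to take characters alternately from the front and the back (1st, last, 2nd, 2nd-last, ...), then delete the first 2 characters.
Starting from "neutron": after the first operation, "nneourt"; after the second, "eourt".
(Check on "hosting": → "hgonsit" → "onsit" ✓)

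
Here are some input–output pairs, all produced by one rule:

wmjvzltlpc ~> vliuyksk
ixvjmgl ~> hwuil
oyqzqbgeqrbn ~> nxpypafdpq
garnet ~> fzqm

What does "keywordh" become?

jdxvnq

What's happening: shift every letter 1 place backward in the alphabet (wrapping around), then delete the last 2 characters.
Starting from "keywordh": after the first operation, "jdxvnqcg"; after the second, "jdxvnq".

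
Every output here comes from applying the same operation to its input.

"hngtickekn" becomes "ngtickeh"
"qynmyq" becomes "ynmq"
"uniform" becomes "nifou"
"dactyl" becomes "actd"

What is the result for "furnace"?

The rule is to delete the last 2 characters, then move the first character to the end.
On "furnace": the first step gives "furna", and the second then gives "urnaf".

urnaf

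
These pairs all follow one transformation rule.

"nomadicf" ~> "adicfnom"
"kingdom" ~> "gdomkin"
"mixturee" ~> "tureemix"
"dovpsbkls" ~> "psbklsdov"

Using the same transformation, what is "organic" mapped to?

anicorg

What's happening: move the first 3 characters to the end (rotate left by 3).
Applying that to "organic" gives "anicorg".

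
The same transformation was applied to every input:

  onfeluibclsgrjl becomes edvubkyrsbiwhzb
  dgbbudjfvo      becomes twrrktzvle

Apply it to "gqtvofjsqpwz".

Looking at the pairs, the operation is to shift every letter 10 places backward in the alphabet (wrapping around).
On "gqtvofjsqpwz" that produces "wgjlevzigfmp".

wgjlevzigfmp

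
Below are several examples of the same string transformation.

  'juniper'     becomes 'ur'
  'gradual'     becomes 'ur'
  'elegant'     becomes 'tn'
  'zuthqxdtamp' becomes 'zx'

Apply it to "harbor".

Each output is the input with this applied: sort the characters into reverse alphabetical order, then keep only the first 2 characters.
On "harbor" that produces "rr".
(Check on "juniper": → "urpnjie" → "ur" ✓)

rr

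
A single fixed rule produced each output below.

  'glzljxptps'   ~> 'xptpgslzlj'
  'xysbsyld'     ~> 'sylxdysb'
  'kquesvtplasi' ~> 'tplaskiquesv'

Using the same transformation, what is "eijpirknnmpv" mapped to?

knnmpevijpir

The transformation: swap the first and last characters, then swap the front and back halves of the string.
"eijpirknnmpv" → "knnmpevijpir".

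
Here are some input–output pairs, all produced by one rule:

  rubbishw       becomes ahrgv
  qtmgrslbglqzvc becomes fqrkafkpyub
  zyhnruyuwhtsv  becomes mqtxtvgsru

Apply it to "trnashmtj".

zrglsi

The transformation: delete the first 3 characters, then shift every letter 1 place backward in the alphabet (wrapping around).
Applying both steps to "trnashmtj": "ashmtj", then "zrglsi".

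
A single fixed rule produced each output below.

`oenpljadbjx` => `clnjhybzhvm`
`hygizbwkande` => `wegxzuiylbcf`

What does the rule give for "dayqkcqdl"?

Looking at the pairs, the operation is to move the first character to the end, then shift every letter 2 places backward in the alphabet (wrapping around).
Applying that to "dayqkcqdl" gives "ywoiaobjb".
(Check on "oenpljadbjx": → "enpljadbjxo" → "clnjhybzhvm" ✓)

ywoiaobjb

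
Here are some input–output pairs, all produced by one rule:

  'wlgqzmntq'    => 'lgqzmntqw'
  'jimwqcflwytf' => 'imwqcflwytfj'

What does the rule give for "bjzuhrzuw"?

jzuhrzuwb

In each case the input is transformed by: move the first character to the end.
"bjzuhrzuw" → "jzuhrzuwb".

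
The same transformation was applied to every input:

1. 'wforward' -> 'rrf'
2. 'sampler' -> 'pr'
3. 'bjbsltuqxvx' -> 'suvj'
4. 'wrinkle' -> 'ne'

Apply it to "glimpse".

The pattern: move the first 2 characters to the end (rotate left by 2), then keep one character in every 3, starting at position 2 (positions 2nd, 5th, 8th, ...).
"glimpse" → "impsegl" → "me".

me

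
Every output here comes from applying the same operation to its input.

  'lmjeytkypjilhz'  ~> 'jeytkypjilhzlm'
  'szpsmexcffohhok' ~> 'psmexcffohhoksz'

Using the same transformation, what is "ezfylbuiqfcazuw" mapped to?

In each case the input is transformed by: move the first 2 characters to the end (rotate left by 2).
Applying that to "ezfylbuiqfcazuw" gives "fylbuiqfcazuwez".

fylbuiqfcazuwez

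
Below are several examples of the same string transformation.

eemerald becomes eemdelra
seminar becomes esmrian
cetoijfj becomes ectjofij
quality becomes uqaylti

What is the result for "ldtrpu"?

dlturp

The rule is to move the first character to the end, then take characters alternately from the front and the back (1st, last, 2nd, 2nd-last, ...).
For "ldtrpu", step one produces "dtrpul"; step two turns that into "dlturp".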